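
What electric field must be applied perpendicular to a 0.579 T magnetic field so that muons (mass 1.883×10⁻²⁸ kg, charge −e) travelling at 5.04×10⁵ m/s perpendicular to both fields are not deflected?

For straight-line motion qE = qvB, so E = vB.
E = 5.04×10⁵ × 0.579 = 2.92×10⁵ V/m.

E = 2.92×10⁵ V/m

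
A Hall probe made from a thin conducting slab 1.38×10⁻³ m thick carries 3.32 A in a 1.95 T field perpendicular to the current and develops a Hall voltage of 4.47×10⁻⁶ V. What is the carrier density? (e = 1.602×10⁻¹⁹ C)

From V_H = IB/(n e t), n = IB/(V_H e t).
n = (3.32)(1.95)/((4.47×10⁻⁶)(1.602×10⁻¹⁹)(1.38×10⁻³)) ≈ 6.55×10²⁷ m⁻³.

n ≈ 6.55×10²⁷ m⁻³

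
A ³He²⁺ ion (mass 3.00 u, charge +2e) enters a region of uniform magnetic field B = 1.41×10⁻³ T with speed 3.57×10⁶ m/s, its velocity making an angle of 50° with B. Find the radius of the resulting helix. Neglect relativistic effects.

r ≈ 30.2 m

v⊥ = v sinθ = 3.57×10⁶·sin50° ≈ 2.735×10⁶ m/s.
r = m v⊥/(|q|B) = (4.983×10⁻²⁷)(2.735×10⁶)/((3.204×10⁻¹⁹)(1.41×10⁻³)) ≈ 30.2 m.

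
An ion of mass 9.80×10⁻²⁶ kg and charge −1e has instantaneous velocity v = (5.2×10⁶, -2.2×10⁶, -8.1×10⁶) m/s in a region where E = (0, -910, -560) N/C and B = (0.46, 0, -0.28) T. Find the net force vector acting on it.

v×B = (6.16×10⁵, -2.27×10⁶, 1.01×10⁶) N/C.
E + v×B = (6.16×10⁵, -2.27×10⁶, 1.01×10⁶) N/C.
F = q(E + v×B) = (−1.602×10⁻¹⁹ C)·(6.16×10⁵, -2.27×10⁶, 1.01×10⁶) = (-9.87×10⁻¹⁴, 3.64×10⁻¹³, -1.62×10⁻¹³) N.

F ≈ (-9.87×10⁻¹⁴, 3.64×10⁻¹³, -1.62×10⁻¹³) N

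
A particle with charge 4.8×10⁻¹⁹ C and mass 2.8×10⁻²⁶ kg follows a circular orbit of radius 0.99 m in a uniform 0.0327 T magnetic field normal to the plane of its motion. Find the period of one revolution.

The cyclotron period depends only on m, q, B: T = 2πm/(|q|B).
T = 2π(2.8×10⁻²⁶)/((4.8×10⁻¹⁹)(0.0327)) ≈ 1.12×10⁻⁵ s.

T ≈ 1.12×10⁻⁵ s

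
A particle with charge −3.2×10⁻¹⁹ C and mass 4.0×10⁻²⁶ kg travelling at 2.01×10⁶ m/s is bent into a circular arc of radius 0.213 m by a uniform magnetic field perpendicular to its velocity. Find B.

B ≈ 1.18 T

From |q|vB = mv²/r, B = mv/(|q|r).
B = (4.0×10⁻²⁶)(2.01×10⁶)/((3.2×10⁻¹⁹)(0.213)) ≈ 1.18 T.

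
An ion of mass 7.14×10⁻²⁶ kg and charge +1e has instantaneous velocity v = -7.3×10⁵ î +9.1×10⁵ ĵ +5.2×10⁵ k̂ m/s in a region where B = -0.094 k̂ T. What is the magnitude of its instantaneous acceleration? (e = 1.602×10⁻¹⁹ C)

|a| ≈ 2.46×10¹¹ m/s²

v×B = (-8.55×10⁴, -6.86×10⁴, 0) N/C.
F = q v×B = (1.602×10⁻¹⁹ C)·(-8.55×10⁴, -6.86×10⁴, 0) = (-1.37×10⁻¹⁴, -1.10×10⁻¹⁴, 0) N.
|a| = |F|/m = 1.757×10⁻¹⁴/7.14×10⁻²⁶ ≈ 2.46×10¹¹ m/s².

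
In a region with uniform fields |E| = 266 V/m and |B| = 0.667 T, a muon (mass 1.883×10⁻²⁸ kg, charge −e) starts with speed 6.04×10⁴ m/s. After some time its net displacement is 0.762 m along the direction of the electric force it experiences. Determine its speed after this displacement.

v_f ≈ 5.90×10⁵ m/s

B does no work; ΔKE = |q|E d.
½mv_f² = ½mv₀² + |q|Ed = ½(1.883×10⁻²⁸)(6.04×10⁴)² + (1.602×10⁻¹⁹)(266)(0.762) ≈ 3.435×10⁻¹⁹ J + 3.247×10⁻¹⁷ J ≈ 3.281×10⁻¹⁷ J.
v_f = √(2·3.281×10⁻¹⁷/1.883×10⁻²⁸) ≈ 5.90×10⁵ m/s.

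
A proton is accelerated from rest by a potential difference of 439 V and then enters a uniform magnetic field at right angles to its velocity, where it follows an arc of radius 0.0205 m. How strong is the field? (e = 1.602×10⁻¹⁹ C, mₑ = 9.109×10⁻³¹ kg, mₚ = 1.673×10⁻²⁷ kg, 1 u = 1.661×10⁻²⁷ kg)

v = √(2|q|V/m) = √(2·1.602×10⁻¹⁹·439/1.673×10⁻²⁷) ≈ 2.900×10⁵ m/s.
B = mv/(|q|r) = (1.673×10⁻²⁷)(2.900×10⁵)/((1.602×10⁻¹⁹)(0.0205)) ≈ 0.148 T.

B ≈ 0.148 T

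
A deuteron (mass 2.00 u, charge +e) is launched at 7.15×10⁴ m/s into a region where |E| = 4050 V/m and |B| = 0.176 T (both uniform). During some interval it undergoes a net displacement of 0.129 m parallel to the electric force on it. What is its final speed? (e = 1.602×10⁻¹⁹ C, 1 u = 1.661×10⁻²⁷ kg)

v_f ≈ 2.36×10⁵ m/s

B does no work; ΔKE = |q|E d.
½mv_f² = ½mv₀² + |q|Ed = ½(3.322×10⁻²⁷)(7.15×10⁴)² + (1.602×10⁻¹⁹)(4050)(0.129) ≈ 8.491×10⁻¹⁸ J + 8.370×10⁻¹⁷ J ≈ 9.219×10⁻¹⁷ J.
v_f = √(2·9.219×10⁻¹⁷/3.322×10⁻²⁷) ≈ 2.36×10⁵ m/s.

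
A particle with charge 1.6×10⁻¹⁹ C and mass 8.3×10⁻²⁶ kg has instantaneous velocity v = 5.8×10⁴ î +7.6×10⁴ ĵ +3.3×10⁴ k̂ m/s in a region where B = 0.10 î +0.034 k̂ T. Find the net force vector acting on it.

F ≈ (4.13×10⁻¹⁶, 2.12×10⁻¹⁶, -1.22×10⁻¹⁵) N

v×B = (2580, 1330, -7600) N/C.
F = q v×B = (1.6×10⁻¹⁹ C)·(2580, 1330, -7600) = (4.13×10⁻¹⁶, 2.12×10⁻¹⁶, -1.22×10⁻¹⁵) N.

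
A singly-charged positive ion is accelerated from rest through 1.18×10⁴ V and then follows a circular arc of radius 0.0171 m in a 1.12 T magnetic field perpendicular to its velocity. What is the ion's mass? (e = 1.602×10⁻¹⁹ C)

Combine |q|V = ½mv² and r = mv/(|q|B): eliminate v to get m = qB²r²/(2V).
m = (1.602×10⁻¹⁹)(1.12)²(0.0171)²/(2·1.18×10⁴) ≈ 2.49×10⁻²⁷ kg.

m ≈ 2.49×10⁻²⁷ kg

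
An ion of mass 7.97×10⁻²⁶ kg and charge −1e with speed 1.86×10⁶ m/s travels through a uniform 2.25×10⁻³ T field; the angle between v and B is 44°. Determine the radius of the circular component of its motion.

v⊥ = v sinθ = 1.86×10⁶·sin44° ≈ 1.292×10⁶ m/s.
r = m v⊥/(|q|B) = (7.97×10⁻²⁶)(1.292×10⁶)/((1.602×10⁻¹⁹)(2.25×10⁻³)) ≈ 286 m.

r ≈ 286 m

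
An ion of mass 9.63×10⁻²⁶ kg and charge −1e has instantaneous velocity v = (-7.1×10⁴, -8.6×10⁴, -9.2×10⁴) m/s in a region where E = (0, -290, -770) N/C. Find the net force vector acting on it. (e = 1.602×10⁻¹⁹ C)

F ≈ (0, 4.65×10⁻¹⁷, 1.23×10⁻¹⁶) N

Only an electric field acts, so F = qE = (−1.602×10⁻¹⁹ C)·(0, -290, -770) = (0, 4.65×10⁻¹⁷, 1.23×10⁻¹⁶) N.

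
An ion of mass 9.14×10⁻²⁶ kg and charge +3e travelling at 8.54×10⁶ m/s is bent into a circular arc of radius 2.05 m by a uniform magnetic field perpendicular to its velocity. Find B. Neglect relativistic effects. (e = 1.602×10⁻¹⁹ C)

B ≈ 0.792 T

From |q|vB = mv²/r, B = mv/(|q|r).
B = (9.14×10⁻²⁶)(8.54×10⁶)/((4.806×10⁻¹⁹)(2.05)) ≈ 0.792 T.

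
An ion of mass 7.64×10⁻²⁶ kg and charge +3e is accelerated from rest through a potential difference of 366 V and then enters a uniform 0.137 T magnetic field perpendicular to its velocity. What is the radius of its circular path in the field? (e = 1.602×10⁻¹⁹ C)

r ≈ 0.0787 m

Acceleration: |q|V = ½mv² ⇒ v = √(2|q|V/m) = √(2·4.806×10⁻¹⁹·366/7.64×10⁻²⁶) ≈ 6.786×10⁴ m/s.
In the field: r = mv/(|q|B) = (7.64×10⁻²⁶)(6.786×10⁴)/((4.806×10⁻¹⁹)(0.137)) ≈ 0.0787 m.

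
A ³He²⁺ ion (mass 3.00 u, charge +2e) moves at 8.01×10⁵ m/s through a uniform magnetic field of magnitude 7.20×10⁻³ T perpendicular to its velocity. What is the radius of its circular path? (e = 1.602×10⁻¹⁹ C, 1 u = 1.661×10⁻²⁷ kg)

r ≈ 1.73 m

The magnetic force provides the centripetal force: |q|vB = mv²/r.
r = mv/(|q|B) = (4.983×10⁻²⁷)(8.01×10⁵)/((3.204×10⁻¹⁹)(7.20×10⁻³)) ≈ 1.73 m.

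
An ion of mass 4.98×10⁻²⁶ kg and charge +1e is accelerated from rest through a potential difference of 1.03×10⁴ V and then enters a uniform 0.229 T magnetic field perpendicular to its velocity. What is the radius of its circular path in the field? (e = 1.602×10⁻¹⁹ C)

Acceleration: |q|V = ½mv² ⇒ v = √(2|q|V/m) = √(2·1.602×10⁻¹⁹·1.03×10⁴/4.98×10⁻²⁶) ≈ 2.574×10⁵ m/s.
In the field: r = mv/(|q|B) = (4.98×10⁻²⁶)(2.574×10⁵)/((1.602×10⁻¹⁹)(0.229)) ≈ 0.349 m.

r ≈ 0.349 m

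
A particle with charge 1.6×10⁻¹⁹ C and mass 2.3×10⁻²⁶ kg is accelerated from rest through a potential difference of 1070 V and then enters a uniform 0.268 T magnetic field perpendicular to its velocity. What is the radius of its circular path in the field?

r ≈ 0.0654 m

Acceleration: |q|V = ½mv² ⇒ v = √(2|q|V/m) = √(2·1.6×10⁻¹⁹·1070/2.3×10⁻²⁶) ≈ 1.220×10⁵ m/s.
In the field: r = mv/(|q|B) = (2.3×10⁻²⁶)(1.220×10⁵)/((1.6×10⁻¹⁹)(0.268)) ≈ 0.0654 m.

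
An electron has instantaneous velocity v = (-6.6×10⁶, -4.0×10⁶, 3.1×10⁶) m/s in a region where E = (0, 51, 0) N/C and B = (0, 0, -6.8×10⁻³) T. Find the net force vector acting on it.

v×B = (2.72×10⁴, -4.49×10⁴, 0) N/C.
E + v×B = (2.72×10⁴, -4.48×10⁴, 0) N/C.
F = q(E + v×B) = (−1.602×10⁻¹⁹ C)·(2.72×10⁴, -4.48×10⁴, 0) = (-4.36×10⁻¹⁵, 7.18×10⁻¹⁵, 0) N.

F ≈ (-4.36×10⁻¹⁵, 7.18×10⁻¹⁵, 0) N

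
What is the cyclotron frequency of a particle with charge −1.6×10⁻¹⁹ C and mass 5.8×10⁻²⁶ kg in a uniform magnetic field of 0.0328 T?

f ≈ 1.44×10⁴ Hz

f = |q|B/(2πm).
f = (1.6×10⁻¹⁹)(0.0328)/(2π·5.8×10⁻²⁶) ≈ 1.44×10⁴ Hz.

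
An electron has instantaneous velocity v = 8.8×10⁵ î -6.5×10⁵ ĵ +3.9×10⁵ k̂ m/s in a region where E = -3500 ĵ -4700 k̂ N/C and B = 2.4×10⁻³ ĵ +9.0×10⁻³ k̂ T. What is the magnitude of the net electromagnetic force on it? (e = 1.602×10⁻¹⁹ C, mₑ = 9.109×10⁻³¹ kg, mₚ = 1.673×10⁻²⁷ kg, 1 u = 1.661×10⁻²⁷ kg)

|F| ≈ 2.17×10⁻¹⁵ N

v×B = (-6790, -7920, 2110) N/C.
E + v×B = (-6790, -1.14×10⁴, -2590) N/C.
F = q(E + v×B) = (−1.602×10⁻¹⁹ C)·(-6790, -1.14×10⁴, -2590) = (1.09×10⁻¹⁵, 1.83×10⁻¹⁵, 4.15×10⁻¹⁶) N.
|F| = 2.17×10⁻¹⁵ N.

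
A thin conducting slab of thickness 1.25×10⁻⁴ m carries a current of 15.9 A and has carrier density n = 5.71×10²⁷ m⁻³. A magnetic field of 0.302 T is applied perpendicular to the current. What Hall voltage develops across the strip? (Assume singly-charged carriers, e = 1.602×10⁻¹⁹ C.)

V_H ≈ 4.20×10⁻⁵ V

V_H = IB/(n e t).
V_H = (15.9)(0.302)/((5.71×10²⁷)(1.602×10⁻¹⁹)(1.25×10⁻⁴)) ≈ 4.20×10⁻⁵ V.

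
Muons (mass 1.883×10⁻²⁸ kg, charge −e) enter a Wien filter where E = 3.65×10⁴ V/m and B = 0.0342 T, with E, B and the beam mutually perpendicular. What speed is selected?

v = 1.07×10⁶ m/s

For undeflected motion the electric and magnetic forces balance: qE = qvB.
v = E/B = 3.65×10⁴/0.0342 = 1.07×10⁶ m/s.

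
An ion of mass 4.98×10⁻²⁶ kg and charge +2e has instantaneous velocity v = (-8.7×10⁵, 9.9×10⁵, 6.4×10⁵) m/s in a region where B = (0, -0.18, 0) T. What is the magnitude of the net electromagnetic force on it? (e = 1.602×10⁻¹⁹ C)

|F| ≈ 6.23×10⁻¹⁴ N

v×B = (1.15×10⁵, 0, 1.57×10⁵) N/C.
F = q v×B = (3.204×10⁻¹⁹ C)·(1.15×10⁵, 0, 1.57×10⁵) = (3.69×10⁻¹⁴, 0, 5.02×10⁻¹⁴) N.
|F| = 6.23×10⁻¹⁴ N.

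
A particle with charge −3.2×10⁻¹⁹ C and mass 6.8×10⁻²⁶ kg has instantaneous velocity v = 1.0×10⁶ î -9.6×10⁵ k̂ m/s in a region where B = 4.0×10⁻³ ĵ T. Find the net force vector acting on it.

v×B = (3840, 0, 4000) N/C.
F = q v×B = (−3.2×10⁻¹⁹ C)·(3840, 0, 4000) = (-1.23×10⁻¹⁵, 0, -1.28×10⁻¹⁵) N.

F ≈ (-1.23×10⁻¹⁵, 0, -1.28×10⁻¹⁵) N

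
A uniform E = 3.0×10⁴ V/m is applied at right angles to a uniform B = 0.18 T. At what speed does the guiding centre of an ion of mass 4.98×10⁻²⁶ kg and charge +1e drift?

The steady drift has the magnetic force balancing the electric force, so v_d = E/B.
v_d = 3.0×10⁴/0.18 = 1.7×10⁵ m/s.

v_d ≈ 1.7×10⁵ m/s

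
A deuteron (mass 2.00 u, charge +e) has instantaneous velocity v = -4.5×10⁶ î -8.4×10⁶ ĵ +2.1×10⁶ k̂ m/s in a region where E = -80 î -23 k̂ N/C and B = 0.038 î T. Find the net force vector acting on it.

v×B = (0, 7.98×10⁴, 3.19×10⁵) N/C.
E + v×B = (-80.0, 7.98×10⁴, 3.19×10⁵) N/C.
F = q(E + v×B) = (1.602×10⁻¹⁹ C)·(-80.0, 7.98×10⁴, 3.19×10⁵) = (-1.28×10⁻¹⁷, 1.28×10⁻¹⁴, 5.11×10⁻¹⁴) N.

F ≈ (-1.28×10⁻¹⁷, 1.28×10⁻¹⁴, 5.11×10⁻¹⁴) N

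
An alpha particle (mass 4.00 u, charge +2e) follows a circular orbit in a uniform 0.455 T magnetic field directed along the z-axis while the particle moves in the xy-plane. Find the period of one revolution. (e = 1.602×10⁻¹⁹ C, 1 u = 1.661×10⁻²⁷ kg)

T ≈ 2.86×10⁻⁷ s

The cyclotron period depends only on m, q, B: T = 2πm/(|q|B).
T = 2π(6.644×10⁻²⁷)/((3.204×10⁻¹⁹)(0.455)) ≈ 2.86×10⁻⁷ s.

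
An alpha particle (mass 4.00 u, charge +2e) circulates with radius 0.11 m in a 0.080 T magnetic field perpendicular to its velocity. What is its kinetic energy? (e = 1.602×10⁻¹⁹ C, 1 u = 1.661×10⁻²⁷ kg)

KE ≈ 3700 eV

v = |q|Br/m, then KE = ½mv² = (qBr)²/(2m).
v = (3.204×10⁻¹⁹)(0.080)(0.11)/6.644×10⁻²⁷ ≈ 4.244×10⁵ m/s.
KE = ½(6.644×10⁻²⁷)(4.244×10⁵)² ≈ 6.0×10⁻¹⁶ J = 3700 eV.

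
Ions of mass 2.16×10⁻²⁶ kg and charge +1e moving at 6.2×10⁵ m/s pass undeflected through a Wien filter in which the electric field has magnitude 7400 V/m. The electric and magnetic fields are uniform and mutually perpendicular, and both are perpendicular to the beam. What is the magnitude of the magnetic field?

B = 0.012 T

Balance of forces in the selector: qE = qvB ⇒ B = E/v.
B = 7400/6.2×10⁵ = 0.012 T.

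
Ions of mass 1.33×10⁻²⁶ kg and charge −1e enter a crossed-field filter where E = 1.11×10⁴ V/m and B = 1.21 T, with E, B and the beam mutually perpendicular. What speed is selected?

v = 9170 m/s

Zero net Lorentz force requires |qE| = |q v×B|, i.e. E = vB.
v = E/B = 1.11×10⁴/1.21 = 9170 m/s.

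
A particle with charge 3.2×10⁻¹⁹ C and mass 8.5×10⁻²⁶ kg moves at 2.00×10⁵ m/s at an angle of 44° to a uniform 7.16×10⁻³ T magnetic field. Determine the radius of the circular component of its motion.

v⊥ = v sinθ = 2.00×10⁵·sin44° ≈ 1.389×10⁵ m/s.
r = m v⊥/(|q|B) = (8.5×10⁻²⁶)(1.389×10⁵)/((3.2×10⁻¹⁹)(7.16×10⁻³)) ≈ 5.15 m.

r ≈ 5.15 m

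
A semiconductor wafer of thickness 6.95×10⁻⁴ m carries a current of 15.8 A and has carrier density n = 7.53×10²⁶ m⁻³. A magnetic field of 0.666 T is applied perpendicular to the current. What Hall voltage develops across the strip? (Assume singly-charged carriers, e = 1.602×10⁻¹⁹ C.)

V_H ≈ 1.26×10⁻⁴ V

V_H = IB/(n e t).
V_H = (15.8)(0.666)/((7.53×10²⁶)(1.602×10⁻¹⁹)(6.95×10⁻⁴)) ≈ 1.26×10⁻⁴ V.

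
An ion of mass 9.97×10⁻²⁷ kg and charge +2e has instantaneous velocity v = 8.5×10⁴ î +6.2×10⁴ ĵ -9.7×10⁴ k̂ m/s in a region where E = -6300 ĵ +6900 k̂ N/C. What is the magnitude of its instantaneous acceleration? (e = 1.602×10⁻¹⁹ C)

Only an electric field acts, so F = qE = (3.204×10⁻¹⁹ C)·(0, -6300, 6900) = (0, -2.02×10⁻¹⁵, 2.21×10⁻¹⁵) N.
|a| = |F|/m = 2.994×10⁻¹⁵/9.97×10⁻²⁷ ≈ 3.00×10¹¹ m/s².

|a| ≈ 3.00×10¹¹ m/s²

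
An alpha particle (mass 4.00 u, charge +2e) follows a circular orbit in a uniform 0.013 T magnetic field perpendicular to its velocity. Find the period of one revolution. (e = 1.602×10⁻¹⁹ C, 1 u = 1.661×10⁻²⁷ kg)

T ≈ 1.0×10⁻⁵ s

The cyclotron period depends only on m, q, B: T = 2πm/(|q|B).
T = 2π(6.644×10⁻²⁷)/((3.204×10⁻¹⁹)(0.013)) ≈ 1.0×10⁻⁵ s.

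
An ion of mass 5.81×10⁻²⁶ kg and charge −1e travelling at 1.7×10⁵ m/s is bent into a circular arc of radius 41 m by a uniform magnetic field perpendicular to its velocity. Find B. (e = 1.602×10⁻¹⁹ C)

From |q|vB = mv²/r, B = mv/(|q|r).
B = (5.81×10⁻²⁶)(1.7×10⁵)/((1.602×10⁻¹⁹)(41)) ≈ 1.5×10⁻³ T.

B ≈ 1.5×10⁻³ T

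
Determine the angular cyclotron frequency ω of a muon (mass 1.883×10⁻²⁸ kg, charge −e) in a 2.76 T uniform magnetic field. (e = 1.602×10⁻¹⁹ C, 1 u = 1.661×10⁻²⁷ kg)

ω ≈ 2.35×10⁹ rad/s

ω = |q|B/m.
ω = (1.602×10⁻¹⁹)(2.76)/1.883×10⁻²⁸ ≈ 2.35×10⁹ rad/s.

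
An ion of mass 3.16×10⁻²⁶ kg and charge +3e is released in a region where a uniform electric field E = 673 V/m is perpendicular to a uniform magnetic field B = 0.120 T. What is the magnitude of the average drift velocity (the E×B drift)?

v_d ≈ 5610 m/s

The steady drift has the magnetic force balancing the electric force, so v_d = E/B.
v_d = 673/0.120 = 5610 m/s.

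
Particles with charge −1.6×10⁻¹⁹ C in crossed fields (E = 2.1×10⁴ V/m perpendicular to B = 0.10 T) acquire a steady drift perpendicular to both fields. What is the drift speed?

In crossed fields the guiding centre drifts at v_d = |E×B|/B² = E/B, independent of charge and mass.
v_d = 2.1×10⁴/0.10 = 2.1×10⁵ m/s.

v_d ≈ 2.1×10⁵ m/s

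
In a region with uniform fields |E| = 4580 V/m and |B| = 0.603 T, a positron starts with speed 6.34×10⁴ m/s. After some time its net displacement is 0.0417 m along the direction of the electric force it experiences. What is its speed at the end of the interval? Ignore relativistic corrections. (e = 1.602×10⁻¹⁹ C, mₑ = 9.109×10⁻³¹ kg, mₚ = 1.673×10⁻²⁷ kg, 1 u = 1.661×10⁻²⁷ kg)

B does no work; ΔKE = |q|E d.
½mv_f² = ½mv₀² + |q|Ed = ½(9.109×10⁻³¹)(6.34×10⁴)² + (1.602×10⁻¹⁹)(4580)(0.0417) ≈ 1.831×10⁻²¹ J + 3.060×10⁻¹⁷ J ≈ 3.060×10⁻¹⁷ J.
v_f = √(2·3.060×10⁻¹⁷/9.109×10⁻³¹) ≈ 8.20×10⁶ m/s.

v_f ≈ 8.20×10⁶ m/s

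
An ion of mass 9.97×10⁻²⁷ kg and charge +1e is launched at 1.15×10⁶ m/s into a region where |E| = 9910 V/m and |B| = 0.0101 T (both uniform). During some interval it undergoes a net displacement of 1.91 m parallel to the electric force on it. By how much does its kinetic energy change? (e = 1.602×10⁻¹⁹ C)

ΔKE ≈ 3.03×10⁻¹⁵ J

The magnetic force is always ⟂ v and does no work; only the electric force changes KE.
ΔKE = F_E · d = |q|E d = (1.602×10⁻¹⁹)(9910)(1.91) ≈ 3.03×10⁻¹⁵ J.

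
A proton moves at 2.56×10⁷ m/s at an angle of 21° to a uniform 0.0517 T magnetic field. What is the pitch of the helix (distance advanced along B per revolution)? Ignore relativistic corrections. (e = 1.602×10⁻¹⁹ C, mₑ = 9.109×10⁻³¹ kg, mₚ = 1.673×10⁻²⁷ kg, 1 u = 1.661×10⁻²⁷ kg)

p ≈ 30.3 m

v∥ = v cosθ = 2.56×10⁷·cos21° ≈ 2.390×10⁷ m/s.
T = 2πm/(|q|B) = 2π(1.673×10⁻²⁷)/((1.602×10⁻¹⁹)(0.0517)) ≈ 1.269×10⁻⁶ s.
pitch = v∥ T = (2.390×10⁷)(1.269×10⁻⁶) ≈ 30.3 m.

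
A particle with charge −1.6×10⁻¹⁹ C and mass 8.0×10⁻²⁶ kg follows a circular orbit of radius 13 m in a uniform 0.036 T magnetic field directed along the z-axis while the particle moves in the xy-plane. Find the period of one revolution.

The cyclotron period depends only on m, q, B: T = 2πm/(|q|B).
T = 2π(8.0×10⁻²⁶)/((1.6×10⁻¹⁹)(0.036)) ≈ 8.7×10⁻⁵ s.

T ≈ 8.7×10⁻⁵ s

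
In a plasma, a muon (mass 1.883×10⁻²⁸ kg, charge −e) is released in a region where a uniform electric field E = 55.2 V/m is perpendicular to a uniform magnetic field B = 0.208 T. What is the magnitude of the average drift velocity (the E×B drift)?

v_d ≈ 265 m/s

The E×B drift speed is v_d = E/B.
v_d = 55.2/0.208 = 265 m/s.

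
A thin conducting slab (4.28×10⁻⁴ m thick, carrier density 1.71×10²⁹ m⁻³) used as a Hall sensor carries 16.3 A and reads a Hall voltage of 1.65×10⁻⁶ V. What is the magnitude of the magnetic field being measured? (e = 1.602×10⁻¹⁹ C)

From V_H = IB/(n e t), B = V_H n e t / I.
B = (1.65×10⁻⁶)(1.71×10²⁹)(1.602×10⁻¹⁹)(4.28×10⁻⁴)/16.3 ≈ 1.19 T.

B ≈ 1.19 T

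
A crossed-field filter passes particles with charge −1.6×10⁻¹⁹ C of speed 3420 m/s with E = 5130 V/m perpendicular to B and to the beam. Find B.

B = 1.50 T

Balance of forces in the selector: qE = qvB ⇒ B = E/v.
B = 5130/3420 = 1.50 T.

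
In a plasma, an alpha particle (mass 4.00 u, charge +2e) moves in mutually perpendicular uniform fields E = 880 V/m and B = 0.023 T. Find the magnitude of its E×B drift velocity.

v_d ≈ 3.8×10⁴ m/s

The steady drift has the magnetic force balancing the electric force, so v_d = E/B.
v_d = 880/0.023 = 3.8×10⁴ m/s.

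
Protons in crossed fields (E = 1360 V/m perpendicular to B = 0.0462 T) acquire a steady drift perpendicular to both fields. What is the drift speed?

The E×B drift speed is v_d = E/B.
v_d = 1360/0.0462 = 2.94×10⁴ m/s.

v_d ≈ 2.94×10⁴ m/s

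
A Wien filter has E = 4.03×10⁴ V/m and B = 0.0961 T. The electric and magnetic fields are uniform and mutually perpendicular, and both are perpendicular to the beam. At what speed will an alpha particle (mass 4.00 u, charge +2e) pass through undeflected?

Zero net Lorentz force requires |qE| = |q v×B|, i.e. E = vB.
v = E/B = 4.03×10⁴/0.0961 = 4.19×10⁵ m/s.

v = 4.19×10⁵ m/s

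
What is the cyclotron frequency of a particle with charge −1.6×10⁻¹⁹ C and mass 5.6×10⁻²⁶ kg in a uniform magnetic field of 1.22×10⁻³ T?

f ≈ 555 Hz

f = |q|B/(2πm).
f = (1.6×10⁻¹⁹)(1.22×10⁻³)/(2π·5.6×10⁻²⁶) ≈ 555 Hz.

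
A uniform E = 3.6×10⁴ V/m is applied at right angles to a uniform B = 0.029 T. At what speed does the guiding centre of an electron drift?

v_d ≈ 1.2×10⁶ m/s

The E×B drift speed is v_d = E/B.
v_d = 3.6×10⁴/0.029 = 1.2×10⁶ m/s.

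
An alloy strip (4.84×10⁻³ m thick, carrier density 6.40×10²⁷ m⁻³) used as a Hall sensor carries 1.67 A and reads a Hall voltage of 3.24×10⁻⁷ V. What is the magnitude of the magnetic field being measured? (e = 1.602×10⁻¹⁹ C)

B ≈ 0.963 T

From V_H = IB/(n e t), B = V_H n e t / I.
B = (3.24×10⁻⁷)(6.40×10²⁷)(1.602×10⁻¹⁹)(4.84×10⁻³)/1.67 ≈ 0.963 T.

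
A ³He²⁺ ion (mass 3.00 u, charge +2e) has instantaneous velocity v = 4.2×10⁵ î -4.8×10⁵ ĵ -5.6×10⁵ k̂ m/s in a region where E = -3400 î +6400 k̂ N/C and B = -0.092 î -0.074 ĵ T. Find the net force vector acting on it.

v×B = (-4.14×10⁴, 5.15×10⁴, -7.52×10⁴) N/C.
E + v×B = (-4.48×10⁴, 5.15×10⁴, -6.88×10⁴) N/C.
F = q(E + v×B) = (3.204×10⁻¹⁹ C)·(-4.48×10⁴, 5.15×10⁴, -6.88×10⁴) = (-1.44×10⁻¹⁴, 1.65×10⁻¹⁴, -2.21×10⁻¹⁴) N.

F ≈ (-1.44×10⁻¹⁴, 1.65×10⁻¹⁴, -2.21×10⁻¹⁴) N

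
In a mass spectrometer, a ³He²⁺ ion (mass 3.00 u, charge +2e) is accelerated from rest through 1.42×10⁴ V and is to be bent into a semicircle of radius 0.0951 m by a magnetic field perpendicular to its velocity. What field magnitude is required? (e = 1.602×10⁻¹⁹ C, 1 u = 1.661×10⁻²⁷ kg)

v = √(2|q|V/m) = √(2·3.204×10⁻¹⁹·1.42×10⁴/4.983×10⁻²⁷) ≈ 1.351×10⁶ m/s.
B = mv/(|q|r) = (4.983×10⁻²⁷)(1.351×10⁶)/((3.204×10⁻¹⁹)(0.0951)) ≈ 0.221 T.

B ≈ 0.221 T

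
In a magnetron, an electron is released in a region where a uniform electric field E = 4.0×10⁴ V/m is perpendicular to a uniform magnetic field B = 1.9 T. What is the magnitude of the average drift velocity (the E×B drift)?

v_d ≈ 2.1×10⁴ m/s

The steady drift has the magnetic force balancing the electric force, so v_d = E/B.
v_d = 4.0×10⁴/1.9 = 2.1×10⁴ m/s.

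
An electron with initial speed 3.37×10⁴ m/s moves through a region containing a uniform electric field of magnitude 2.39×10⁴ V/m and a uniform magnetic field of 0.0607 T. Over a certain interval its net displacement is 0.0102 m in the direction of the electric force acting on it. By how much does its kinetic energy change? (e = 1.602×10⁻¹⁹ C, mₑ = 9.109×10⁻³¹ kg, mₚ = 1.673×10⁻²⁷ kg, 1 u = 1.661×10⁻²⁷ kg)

The magnetic force is always ⟂ v and does no work; only the electric force changes KE.
ΔKE = F_E · d = |q|E d = (1.602×10⁻¹⁹)(2.39×10⁴)(0.0102) ≈ 3.91×10⁻¹⁷ J.

ΔKE ≈ 3.91×10⁻¹⁷ J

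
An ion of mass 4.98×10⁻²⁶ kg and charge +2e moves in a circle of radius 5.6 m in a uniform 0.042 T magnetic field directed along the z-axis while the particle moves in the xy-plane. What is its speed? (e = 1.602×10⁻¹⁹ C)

v ≈ 1.5×10⁶ m/s

From |q|vB = mv²/r, v = |q|Br/m.
v = (3.204×10⁻¹⁹)(0.042)(5.6)/4.98×10⁻²⁶ ≈ 1.5×10⁶ m/s.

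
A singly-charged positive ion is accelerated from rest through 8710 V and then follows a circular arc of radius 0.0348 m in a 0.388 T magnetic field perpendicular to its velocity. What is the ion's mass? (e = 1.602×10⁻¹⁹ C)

m ≈ 1.68×10⁻²⁷ kg

Combine |q|V = ½mv² and r = mv/(|q|B): eliminate v to get m = qB²r²/(2V).
m = (1.602×10⁻¹⁹)(0.388)²(0.0348)²/(2·8710) ≈ 1.68×10⁻²⁷ kg.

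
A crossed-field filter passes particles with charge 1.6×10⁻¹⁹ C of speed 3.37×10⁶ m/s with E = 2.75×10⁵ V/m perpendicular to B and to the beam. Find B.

Balance of forces in the selector: qE = qvB ⇒ B = E/v.
B = 2.75×10⁵/3.37×10⁶ = 0.0816 T.

B = 0.0816 T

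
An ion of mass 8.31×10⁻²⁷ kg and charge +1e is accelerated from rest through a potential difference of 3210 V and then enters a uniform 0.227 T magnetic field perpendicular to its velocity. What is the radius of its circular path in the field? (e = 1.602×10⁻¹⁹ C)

r ≈ 0.0804 m

Acceleration: |q|V = ½mv² ⇒ v = √(2|q|V/m) = √(2·1.602×10⁻¹⁹·3210/8.31×10⁻²⁷) ≈ 3.518×10⁵ m/s.
In the field: r = mv/(|q|B) = (8.31×10⁻²⁷)(3.518×10⁵)/((1.602×10⁻¹⁹)(0.227)) ≈ 0.0804 m.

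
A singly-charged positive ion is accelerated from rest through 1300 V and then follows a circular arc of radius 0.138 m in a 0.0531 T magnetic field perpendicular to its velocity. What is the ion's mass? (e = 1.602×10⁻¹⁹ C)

Combine |q|V = ½mv² and r = mv/(|q|B): eliminate v to get m = qB²r²/(2V).
m = (1.602×10⁻¹⁹)(0.0531)²(0.138)²/(2·1300) ≈ 3.31×10⁻²⁷ kg.

m ≈ 3.31×10⁻²⁷ kg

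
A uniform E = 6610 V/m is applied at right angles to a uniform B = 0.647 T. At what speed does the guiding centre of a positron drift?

In crossed fields the guiding centre drifts at v_d = |E×B|/B² = E/B, independent of charge and mass.
v_d = 6610/0.647 = 1.02×10⁴ m/s.

v_d ≈ 1.02×10⁴ m/s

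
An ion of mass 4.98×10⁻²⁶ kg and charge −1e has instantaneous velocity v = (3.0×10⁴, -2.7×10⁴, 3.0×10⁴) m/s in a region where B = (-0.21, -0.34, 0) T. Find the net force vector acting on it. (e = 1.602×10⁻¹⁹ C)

F ≈ (-1.63×10⁻¹⁵, 1.01×10⁻¹⁵, 2.54×10⁻¹⁵) N

v×B = (1.02×10⁴, -6300, -1.59×10⁴) N/C.
F = q v×B = (−1.602×10⁻¹⁹ C)·(1.02×10⁴, -6300, -1.59×10⁴) = (-1.63×10⁻¹⁵, 1.01×10⁻¹⁵, 2.54×10⁻¹⁵) N.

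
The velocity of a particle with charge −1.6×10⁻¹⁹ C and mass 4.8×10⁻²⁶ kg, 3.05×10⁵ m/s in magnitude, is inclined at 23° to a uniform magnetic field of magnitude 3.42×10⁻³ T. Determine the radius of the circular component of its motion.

r ≈ 10.5 m

v⊥ = v sinθ = 3.05×10⁵·sin23° ≈ 1.192×10⁵ m/s.
r = m v⊥/(|q|B) = (4.8×10⁻²⁶)(1.192×10⁵)/((1.6×10⁻¹⁹)(3.42×10⁻³)) ≈ 10.5 m.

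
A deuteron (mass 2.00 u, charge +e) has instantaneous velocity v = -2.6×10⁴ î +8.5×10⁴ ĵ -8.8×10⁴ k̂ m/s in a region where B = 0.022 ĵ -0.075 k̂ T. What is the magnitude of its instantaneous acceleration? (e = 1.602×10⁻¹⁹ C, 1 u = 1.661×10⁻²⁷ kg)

v×B = (-4440, -1950, -572) N/C.
F = q v×B = (1.602×10⁻¹⁹ C)·(-4440, -1950, -572) = (-7.11×10⁻¹⁶, -3.12×10⁻¹⁶, -9.16×10⁻¹⁷) N.
|a| = |F|/m = 7.821×10⁻¹⁶/3.322×10⁻²⁷ ≈ 2.35×10¹¹ m/s².

|a| ≈ 2.35×10¹¹ m/s²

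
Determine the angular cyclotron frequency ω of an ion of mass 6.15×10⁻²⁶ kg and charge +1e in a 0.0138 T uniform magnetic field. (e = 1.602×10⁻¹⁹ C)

ω = |q|B/m.
ω = (1.602×10⁻¹⁹)(0.0138)/6.15×10⁻²⁶ ≈ 3.59×10⁴ rad/s.

ω ≈ 3.59×10⁴ rad/s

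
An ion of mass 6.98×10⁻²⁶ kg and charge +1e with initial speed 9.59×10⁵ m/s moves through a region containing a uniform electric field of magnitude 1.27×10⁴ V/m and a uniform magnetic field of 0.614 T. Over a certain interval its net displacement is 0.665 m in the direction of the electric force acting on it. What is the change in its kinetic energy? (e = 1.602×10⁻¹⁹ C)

The magnetic force is always ⟂ v and does no work; only the electric force changes KE.
ΔKE = F_E · d = |q|E d = (1.602×10⁻¹⁹)(1.27×10⁴)(0.665) ≈ 1.35×10⁻¹⁵ J.

ΔKE ≈ 1.35×10⁻¹⁵ J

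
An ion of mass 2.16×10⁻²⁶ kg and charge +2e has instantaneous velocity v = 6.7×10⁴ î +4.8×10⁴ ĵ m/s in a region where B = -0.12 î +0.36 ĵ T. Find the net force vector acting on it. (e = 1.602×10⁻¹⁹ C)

F ≈ (0, 0, 9.57×10⁻¹⁵) N

v×B = (0, 0, 2.99×10⁴) N/C.
F = q v×B = (3.204×10⁻¹⁹ C)·(0, 0, 2.99×10⁴) = (0, 0, 9.57×10⁻¹⁵) N.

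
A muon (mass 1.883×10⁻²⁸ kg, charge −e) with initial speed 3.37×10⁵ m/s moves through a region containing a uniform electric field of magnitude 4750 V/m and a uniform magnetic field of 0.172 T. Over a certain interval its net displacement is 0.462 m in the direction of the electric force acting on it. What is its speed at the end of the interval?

v_f ≈ 1.96×10⁶ m/s

B does no work; ΔKE = |q|E d.
½mv_f² = ½mv₀² + |q|Ed = ½(1.883×10⁻²⁸)(3.37×10⁵)² + (1.602×10⁻¹⁹)(4750)(0.462) ≈ 1.069×10⁻¹⁷ J + 3.516×10⁻¹⁶ J ≈ 3.623×10⁻¹⁶ J.
v_f = √(2·3.623×10⁻¹⁶/1.883×10⁻²⁸) ≈ 1.96×10⁶ m/s.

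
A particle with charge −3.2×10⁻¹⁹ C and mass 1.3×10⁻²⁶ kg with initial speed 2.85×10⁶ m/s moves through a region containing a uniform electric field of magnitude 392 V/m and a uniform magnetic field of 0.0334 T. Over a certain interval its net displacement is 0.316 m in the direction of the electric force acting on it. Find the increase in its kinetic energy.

The magnetic force is always ⟂ v and does no work; only the electric force changes KE.
ΔKE = F_E · d = |q|E d = (3.2×10⁻¹⁹)(392)(0.316) ≈ 3.96×10⁻¹⁷ J.

ΔKE ≈ 3.96×10⁻¹⁷ J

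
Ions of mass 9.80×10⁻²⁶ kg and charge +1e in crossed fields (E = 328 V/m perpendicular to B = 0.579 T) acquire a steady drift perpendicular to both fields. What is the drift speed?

The steady drift has the magnetic force balancing the electric force, so v_d = E/B.
v_d = 328/0.579 = 566 m/s.

v_d ≈ 566 m/s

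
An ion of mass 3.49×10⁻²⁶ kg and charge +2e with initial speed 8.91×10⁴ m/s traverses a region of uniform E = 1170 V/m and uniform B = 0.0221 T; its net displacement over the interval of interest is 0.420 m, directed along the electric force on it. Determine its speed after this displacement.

B does no work; ΔKE = |q|E d.
½mv_f² = ½mv₀² + |q|Ed = ½(3.49×10⁻²⁶)(8.91×10⁴)² + (3.204×10⁻¹⁹)(1170)(0.420) ≈ 1.385×10⁻¹⁶ J + 1.574×10⁻¹⁶ J ≈ 2.960×10⁻¹⁶ J.
v_f = √(2·2.960×10⁻¹⁶/3.49×10⁻²⁶) ≈ 1.30×10⁵ m/s.

v_f ≈ 1.30×10⁵ m/s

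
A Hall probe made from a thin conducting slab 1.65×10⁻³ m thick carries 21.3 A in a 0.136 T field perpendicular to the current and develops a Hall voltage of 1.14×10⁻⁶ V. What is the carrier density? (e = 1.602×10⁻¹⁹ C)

From V_H = IB/(n e t), n = IB/(V_H e t).
n = (21.3)(0.136)/((1.14×10⁻⁶)(1.602×10⁻¹⁹)(1.65×10⁻³)) ≈ 9.61×10²⁷ m⁻³.

n ≈ 9.61×10²⁷ m⁻³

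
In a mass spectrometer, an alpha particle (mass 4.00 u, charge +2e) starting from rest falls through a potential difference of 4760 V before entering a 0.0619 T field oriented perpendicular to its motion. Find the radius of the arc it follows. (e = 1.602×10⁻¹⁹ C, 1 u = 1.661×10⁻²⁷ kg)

Acceleration: |q|V = ½mv² ⇒ v = √(2|q|V/m) = √(2·3.204×10⁻¹⁹·4760/6.644×10⁻²⁷) ≈ 6.776×10⁵ m/s.
In the field: r = mv/(|q|B) = (6.644×10⁻²⁷)(6.776×10⁵)/((3.204×10⁻¹⁹)(0.0619)) ≈ 0.227 m.

r ≈ 0.227 m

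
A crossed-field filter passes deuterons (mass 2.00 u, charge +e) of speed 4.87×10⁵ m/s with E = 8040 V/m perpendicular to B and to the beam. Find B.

Balance of forces in the selector: qE = qvB ⇒ B = E/v.
B = 8040/4.87×10⁵ = 0.0165 T.

B = 0.0165 T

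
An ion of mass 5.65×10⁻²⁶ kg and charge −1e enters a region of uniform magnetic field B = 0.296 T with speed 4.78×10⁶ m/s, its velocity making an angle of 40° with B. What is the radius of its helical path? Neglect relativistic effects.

v⊥ = v sinθ = 4.78×10⁶·sin40° ≈ 3.073×10⁶ m/s.
r = m v⊥/(|q|B) = (5.65×10⁻²⁶)(3.073×10⁶)/((1.602×10⁻¹⁹)(0.296)) ≈ 3.66 m.

r ≈ 3.66 m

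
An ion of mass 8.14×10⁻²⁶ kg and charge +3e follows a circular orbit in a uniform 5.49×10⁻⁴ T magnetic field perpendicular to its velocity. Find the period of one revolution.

T ≈ 1.94×10⁻³ s

The cyclotron period depends only on m, q, B: T = 2πm/(|q|B).
T = 2π(8.14×10⁻²⁶)/((4.806×10⁻¹⁹)(5.49×10⁻⁴)) ≈ 1.94×10⁻³ s.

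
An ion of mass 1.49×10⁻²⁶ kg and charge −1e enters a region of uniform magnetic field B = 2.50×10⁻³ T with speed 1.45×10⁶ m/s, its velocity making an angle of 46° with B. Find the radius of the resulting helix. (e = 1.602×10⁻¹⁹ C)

r ≈ 38.8 m

v⊥ = v sinθ = 1.45×10⁶·sin46° ≈ 1.043×10⁶ m/s.
r = m v⊥/(|q|B) = (1.49×10⁻²⁶)(1.043×10⁶)/((1.602×10⁻¹⁹)(2.50×10⁻³)) ≈ 38.8 m.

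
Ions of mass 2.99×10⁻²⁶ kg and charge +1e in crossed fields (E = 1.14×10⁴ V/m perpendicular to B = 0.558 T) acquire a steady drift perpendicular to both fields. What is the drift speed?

The steady drift has the magnetic force balancing the electric force, so v_d = E/B.
v_d = 1.14×10⁴/0.558 = 2.04×10⁴ m/s.

v_d ≈ 2.04×10⁴ m/s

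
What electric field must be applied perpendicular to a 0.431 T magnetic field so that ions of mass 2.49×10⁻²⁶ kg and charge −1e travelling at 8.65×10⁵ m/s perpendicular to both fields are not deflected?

For straight-line motion qE = qvB, so E = vB.
E = 8.65×10⁵ × 0.431 = 3.73×10⁵ V/m.

E = 3.73×10⁵ V/m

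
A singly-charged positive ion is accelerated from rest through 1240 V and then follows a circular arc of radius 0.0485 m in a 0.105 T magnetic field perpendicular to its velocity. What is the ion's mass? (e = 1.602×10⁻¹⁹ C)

Combine |q|V = ½mv² and r = mv/(|q|B): eliminate v to get m = qB²r²/(2V).
m = (1.602×10⁻¹⁹)(0.105)²(0.0485)²/(2·1240) ≈ 1.68×10⁻²⁷ kg.

m ≈ 1.68×10⁻²⁷ kg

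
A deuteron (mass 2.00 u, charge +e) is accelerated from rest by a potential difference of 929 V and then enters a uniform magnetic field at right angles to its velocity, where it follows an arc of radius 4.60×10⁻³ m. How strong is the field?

v = √(2|q|V/m) = √(2·1.602×10⁻¹⁹·929/3.322×10⁻²⁷) ≈ 2.993×10⁵ m/s.
B = mv/(|q|r) = (3.322×10⁻²⁷)(2.993×10⁵)/((1.602×10⁻¹⁹)(4.60×10⁻³)) ≈ 1.35 T.

B ≈ 1.35 T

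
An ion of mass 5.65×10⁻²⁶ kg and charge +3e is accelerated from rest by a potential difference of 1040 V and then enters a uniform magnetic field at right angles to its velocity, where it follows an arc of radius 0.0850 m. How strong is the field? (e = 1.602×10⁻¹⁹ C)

B ≈ 0.184 T

v = √(2|q|V/m) = √(2·4.806×10⁻¹⁹·1040/5.65×10⁻²⁶) ≈ 1.330×10⁵ m/s.
B = mv/(|q|r) = (5.65×10⁻²⁶)(1.330×10⁵)/((4.806×10⁻¹⁹)(0.0850)) ≈ 0.184 T.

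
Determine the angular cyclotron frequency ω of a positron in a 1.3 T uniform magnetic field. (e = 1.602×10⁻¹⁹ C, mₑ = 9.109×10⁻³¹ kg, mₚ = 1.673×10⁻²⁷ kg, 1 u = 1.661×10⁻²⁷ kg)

ω ≈ 2.3×10¹¹ rad/s

ω = |q|B/m.
ω = (1.602×10⁻¹⁹)(1.3)/9.109×10⁻³¹ ≈ 2.3×10¹¹ rad/s.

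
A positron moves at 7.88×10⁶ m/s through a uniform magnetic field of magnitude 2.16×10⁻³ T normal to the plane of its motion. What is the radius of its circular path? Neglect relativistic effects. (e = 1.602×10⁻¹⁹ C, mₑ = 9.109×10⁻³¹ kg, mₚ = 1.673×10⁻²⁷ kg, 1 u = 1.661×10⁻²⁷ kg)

The magnetic force provides the centripetal force: |q|vB = mv²/r.
r = mv/(|q|B) = (9.109×10⁻³¹)(7.88×10⁶)/((1.602×10⁻¹⁹)(2.16×10⁻³)) ≈ 0.0207 m.

r ≈ 0.0207 m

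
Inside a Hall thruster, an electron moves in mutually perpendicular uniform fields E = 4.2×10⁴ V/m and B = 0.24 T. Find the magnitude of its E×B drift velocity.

v_d ≈ 1.8×10⁵ m/s

The E×B drift speed is v_d = E/B.
v_d = 4.2×10⁴/0.24 = 1.8×10⁵ m/s.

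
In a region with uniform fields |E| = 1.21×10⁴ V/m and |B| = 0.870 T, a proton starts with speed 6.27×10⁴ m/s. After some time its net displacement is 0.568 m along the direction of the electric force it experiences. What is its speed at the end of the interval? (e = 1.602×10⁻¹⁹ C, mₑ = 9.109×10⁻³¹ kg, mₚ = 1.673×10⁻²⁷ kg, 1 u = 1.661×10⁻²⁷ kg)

v_f ≈ 1.15×10⁶ m/s

B does no work; ΔKE = |q|E d.
½mv_f² = ½mv₀² + |q|Ed = ½(1.673×10⁻²⁷)(6.27×10⁴)² + (1.602×10⁻¹⁹)(1.21×10⁴)(0.568) ≈ 3.289×10⁻¹⁸ J + 1.101×10⁻¹⁵ J ≈ 1.104×10⁻¹⁵ J.
v_f = √(2·1.104×10⁻¹⁵/1.673×10⁻²⁷) ≈ 1.15×10⁶ m/s.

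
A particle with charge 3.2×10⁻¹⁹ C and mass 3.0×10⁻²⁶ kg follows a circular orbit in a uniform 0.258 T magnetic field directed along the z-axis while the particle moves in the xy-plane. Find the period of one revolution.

The cyclotron period depends only on m, q, B: T = 2πm/(|q|B).
T = 2π(3.0×10⁻²⁶)/((3.2×10⁻¹⁹)(0.258)) ≈ 2.28×10⁻⁶ s.

T ≈ 2.28×10⁻⁶ s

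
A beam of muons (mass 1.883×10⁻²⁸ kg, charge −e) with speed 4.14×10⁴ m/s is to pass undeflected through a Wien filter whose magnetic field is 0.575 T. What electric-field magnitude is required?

For straight-line motion qE = qvB, so E = vB.
E = 4.14×10⁴ × 0.575 = 2.38×10⁴ V/m.

E = 2.38×10⁴ V/m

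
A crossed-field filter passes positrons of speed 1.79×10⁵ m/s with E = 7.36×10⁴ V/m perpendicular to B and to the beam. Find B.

B = 0.411 T

Balance of forces in the selector: qE = qvB ⇒ B = E/v.
B = 7.36×10⁴/1.79×10⁵ = 0.411 T.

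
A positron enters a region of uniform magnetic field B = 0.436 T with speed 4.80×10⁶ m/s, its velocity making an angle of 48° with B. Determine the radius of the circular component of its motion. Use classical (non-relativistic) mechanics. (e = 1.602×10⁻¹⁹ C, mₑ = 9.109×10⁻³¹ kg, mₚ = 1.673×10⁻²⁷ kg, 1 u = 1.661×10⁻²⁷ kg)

v⊥ = v sinθ = 4.80×10⁶·sin48° ≈ 3.567×10⁶ m/s.
r = m v⊥/(|q|B) = (9.109×10⁻³¹)(3.567×10⁶)/((1.602×10⁻¹⁹)(0.436)) ≈ 4.65×10⁻⁵ m.

r ≈ 4.65×10⁻⁵ m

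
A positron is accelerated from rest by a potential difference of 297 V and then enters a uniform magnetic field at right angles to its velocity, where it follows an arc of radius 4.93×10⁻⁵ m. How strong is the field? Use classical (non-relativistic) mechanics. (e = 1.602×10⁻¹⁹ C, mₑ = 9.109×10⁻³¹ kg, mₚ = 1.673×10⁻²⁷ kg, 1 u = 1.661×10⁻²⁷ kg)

B ≈ 1.18 T

v = √(2|q|V/m) = √(2·1.602×10⁻¹⁹·297/9.109×10⁻³¹) ≈ 1.022×10⁷ m/s.
B = mv/(|q|r) = (9.109×10⁻³¹)(1.022×10⁷)/((1.602×10⁻¹⁹)(4.93×10⁻⁵)) ≈ 1.18 T.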